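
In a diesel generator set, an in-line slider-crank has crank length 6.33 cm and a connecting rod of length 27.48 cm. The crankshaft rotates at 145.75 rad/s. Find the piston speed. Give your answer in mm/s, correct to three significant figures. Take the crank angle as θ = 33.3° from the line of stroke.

ω = 145.8 rad/s
For an in-line slider-crank, x = r cosθ + √(L² − r² sin²θ), so v = −rω sinθ·[1 + r cosθ/√(L² − r² sin²θ)].
With r = 0.0633 m, L = 0.2748 m, θ = 33.3°: √(L² − r² sin²θ) = 0.27259 m.
v = −0.0633·145.8·0.54902·[1 + 0.0633·0.83581/0.27259] = -6.0484 m/s.
|v| = 6.0484 m/s = 6048.4 mm/s.

6050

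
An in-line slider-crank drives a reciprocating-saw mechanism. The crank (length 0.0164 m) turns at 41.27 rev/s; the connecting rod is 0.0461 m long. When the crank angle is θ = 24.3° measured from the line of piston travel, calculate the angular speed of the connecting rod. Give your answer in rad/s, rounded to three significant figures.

85.0

ω = 259.3 rad/s (converted from 41.27 rev/s).
The rod makes angle φ with the slider axis where L sinφ = r sinθ; differentiating, L cosφ·φ̇ = r ω cosθ.
L cosφ = √(L² − r² sin²θ) = 0.045603 m.
|ω_rod| = r ω |cosθ| / √(L² − r² sin²θ) = 0.0164·259.3·0.91140/0.045603 = 84.991 rad/s.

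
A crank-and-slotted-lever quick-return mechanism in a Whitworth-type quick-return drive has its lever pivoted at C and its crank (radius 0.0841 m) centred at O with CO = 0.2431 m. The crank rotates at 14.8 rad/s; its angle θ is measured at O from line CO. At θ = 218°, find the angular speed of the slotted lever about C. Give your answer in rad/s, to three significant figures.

3.94

ω = 14.8 rad/s
Crank pin A relative to C: A = (d + r cosθ, r sinθ); lever angle φ = atan2(r sinθ, d + r cosθ).
Differentiating tanφ: φ̇ = rω(d cosθ + r)/(d² + r² + 2dr cosθ).
d² + r² + 2dr cosθ = |CA|² = 0.0339491 m²;  d cosθ + r = -0.10747 m.
|ω_lever| = |0.0841·14.8·-0.10747| / 0.0339491 = 3.94 rad/s.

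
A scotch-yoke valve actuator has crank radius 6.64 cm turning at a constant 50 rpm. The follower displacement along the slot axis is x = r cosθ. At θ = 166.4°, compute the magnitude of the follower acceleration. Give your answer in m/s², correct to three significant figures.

ω = 5.236 rad/s (from 50 rpm).
x = r cosθ ⇒ ẍ = −rω² cosθ (ω constant).
|a| = rω²|cosθ| = 0.0664·(5.236)²·|cos 166.4°| = 1.7694 m/s².

1.77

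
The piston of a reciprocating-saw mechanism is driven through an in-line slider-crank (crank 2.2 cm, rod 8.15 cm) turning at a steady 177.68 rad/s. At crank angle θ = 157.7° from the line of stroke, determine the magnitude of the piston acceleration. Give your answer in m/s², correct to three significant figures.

ω = 177.7 rad/s
x(θ) = r cosθ + √(L² − r² sin²θ); with ω constant, a = ω²·d²x/dθ².
d²x/dθ² = −r cosθ − r²(cos2θ)/√u − r⁴ sin²2θ/(4u^{3/2}),  u = L² − r² sin²θ = 0.00657256 m².
Substituting r = 0.022 m, L = 0.0815 m, θ = 157.7°: d²x/dθ² = +0.01605 m.
a = ω²·d²x/dθ² = (177.7)²·(+0.01605) = +506.69 m/s²;  |a| = 506.69 m/s².

507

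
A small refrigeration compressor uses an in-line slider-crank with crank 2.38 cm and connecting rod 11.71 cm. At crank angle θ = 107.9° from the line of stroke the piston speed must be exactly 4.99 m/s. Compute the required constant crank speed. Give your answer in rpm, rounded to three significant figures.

For an in-line slider-crank, |v_piston| = rω|sinθ|·[1 + r cosθ/√(L² − r² sin²θ)].
With r = 0.0238 m, L = 0.1171 m, θ = 107.9°: the bracketed kinematic factor |dx/dθ| = 0.021206 m.
ω = v/|dx/dθ| = 4.99/0.021206 = 235.31 rad/s.
N = 60ω/(2π) = 2247.1 rpm.

2250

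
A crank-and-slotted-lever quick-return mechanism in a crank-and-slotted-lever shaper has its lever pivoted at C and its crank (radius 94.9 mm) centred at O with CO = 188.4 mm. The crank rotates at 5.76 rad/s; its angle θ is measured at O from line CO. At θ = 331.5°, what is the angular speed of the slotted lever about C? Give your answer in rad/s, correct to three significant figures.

ω = 5.76 rad/s
Crank pin A relative to C: A = (d + r cosθ, r sinθ); lever angle φ = atan2(r sinθ, d + r cosθ).
Differentiating tanφ: φ̇ = rω(d cosθ + r)/(d² + r² + 2dr cosθ).
d² + r² + 2dr cosθ = |CA|² = 0.0759256 m²;  d cosθ + r = +0.26047 m.
|ω_lever| = |0.0949·5.76·+0.26047| / 0.0759256 = 1.8752 rad/s.

1.88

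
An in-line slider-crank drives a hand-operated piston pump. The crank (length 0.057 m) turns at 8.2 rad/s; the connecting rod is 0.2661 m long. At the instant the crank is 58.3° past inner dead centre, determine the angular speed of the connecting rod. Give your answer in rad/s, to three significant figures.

ω = 8.2 rad/s
The rod makes angle φ with the slider axis where L sinφ = r sinθ; differentiating, L cosφ·φ̇ = r ω cosθ.
L cosφ = √(L² − r² sin²θ) = 0.26164 m.
|ω_rod| = r ω |cosθ| / √(L² − r² sin²θ) = 0.057·8.2·0.52547/0.26164 = 0.9387 rad/s.

0.939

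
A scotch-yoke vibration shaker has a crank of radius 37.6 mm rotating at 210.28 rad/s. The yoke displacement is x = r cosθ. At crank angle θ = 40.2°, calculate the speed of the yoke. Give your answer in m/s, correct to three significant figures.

5.10

ω = 210.3 rad/s
x = r cosθ ⇒ ẋ = −rω sinθ.
|v| = rω|sinθ| = 0.0376·210.3·|sin 40.2°| = 5.1033 m/s.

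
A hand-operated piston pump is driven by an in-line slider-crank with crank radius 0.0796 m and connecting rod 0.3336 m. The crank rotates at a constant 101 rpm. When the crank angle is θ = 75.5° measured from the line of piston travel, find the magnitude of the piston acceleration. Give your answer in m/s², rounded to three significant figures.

ω = 2π·101/60 = 10.58 rad/s
x(θ) = r cosθ + √(L² − r² sin²θ); with ω constant, a = ω²·d²x/dθ².
d²x/dθ² = −r cosθ − r²(cos2θ)/√u − r⁴ sin²2θ/(4u^{3/2}),  u = L² − r² sin²θ = 0.10535 m².
Substituting r = 0.0796 m, L = 0.3336 m, θ = 75.5°: d²x/dθ² = -0.0029255 m.
a = ω²·d²x/dθ² = (10.58)²·(-0.0029255) = -0.32727 m/s²;  |a| = 0.32727 m/s².

0.327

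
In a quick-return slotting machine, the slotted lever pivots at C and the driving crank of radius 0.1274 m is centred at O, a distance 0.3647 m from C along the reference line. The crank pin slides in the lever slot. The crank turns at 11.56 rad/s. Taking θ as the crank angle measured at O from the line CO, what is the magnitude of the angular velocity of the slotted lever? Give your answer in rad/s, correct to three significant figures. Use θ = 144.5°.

3.39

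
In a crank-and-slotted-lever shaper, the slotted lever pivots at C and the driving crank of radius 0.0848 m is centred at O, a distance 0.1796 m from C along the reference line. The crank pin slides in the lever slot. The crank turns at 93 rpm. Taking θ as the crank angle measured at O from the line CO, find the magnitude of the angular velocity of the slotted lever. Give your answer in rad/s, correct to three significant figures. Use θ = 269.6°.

1.76

ω = 9.739 rad/s (from 93 rpm).
Crank pin A relative to C: A = (d + r cosθ, r sinθ); lever angle φ = atan2(r sinθ, d + r cosθ).
Differentiating tanφ: φ̇ = rω(d cosθ + r)/(d² + r² + 2dr cosθ).
d² + r² + 2dr cosθ = |CA|² = 0.0392345 m²;  d cosθ + r = +0.083546 m.
|ω_lever| = |0.0848·9.739·+0.083546| / 0.0392345 = 1.7586 rad/s.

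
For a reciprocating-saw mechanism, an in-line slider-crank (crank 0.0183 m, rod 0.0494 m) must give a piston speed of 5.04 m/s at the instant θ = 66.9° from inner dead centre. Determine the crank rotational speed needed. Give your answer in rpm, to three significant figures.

For an in-line slider-crank, |v_piston| = rω|sinθ|·[1 + r cosθ/√(L² − r² sin²θ)].
With r = 0.0183 m, L = 0.0494 m, θ = 66.9°: the bracketed kinematic factor |dx/dθ| = 0.019435 m.
ω = v/|dx/dθ| = 5.04/0.019435 = 259.33 rad/s.
N = 60ω/(2π) = 2476.4 rpm.

2480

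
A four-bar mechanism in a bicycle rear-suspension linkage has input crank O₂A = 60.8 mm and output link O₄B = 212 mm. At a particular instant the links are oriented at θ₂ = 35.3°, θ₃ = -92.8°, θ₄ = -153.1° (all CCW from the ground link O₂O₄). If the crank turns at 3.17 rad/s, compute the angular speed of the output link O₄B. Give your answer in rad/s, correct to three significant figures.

0.824

ω₂ = 3.17 rad/s
Differentiating the loop-closure r₂e^{iθ₂}+r₃e^{iθ₃}=r₁+r₄e^{iθ₄} gives r₂ω₂e^{iθ₂}+r₃ω₃e^{iθ₃}=r₄ω₄e^{iθ₄}.
Eliminating the other unknown: ω₄ = r₂ω₂ sin(θ₂−θ₃) / [r₄ sin(θ₄−θ₃)].
Numerator sine = +0.78694; denominator sine = -0.86863.
Result = 0.0608·3.17·(+0.78694) / (0.212·(-0.86863)) = -0.82363 rad/s; magnitude 0.82363 rad/s.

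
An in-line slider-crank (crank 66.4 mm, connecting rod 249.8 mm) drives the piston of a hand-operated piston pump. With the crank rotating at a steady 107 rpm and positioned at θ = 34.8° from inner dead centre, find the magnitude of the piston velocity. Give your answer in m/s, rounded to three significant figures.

ω = 2π·107/60 = 11.21 rad/s
For an in-line slider-crank, x = r cosθ + √(L² − r² sin²θ), so v = −rω sinθ·[1 + r cosθ/√(L² − r² sin²θ)].
With r = 0.0664 m, L = 0.2498 m, θ = 34.8°: √(L² − r² sin²θ) = 0.24691 m.
v = −0.0664·11.21·0.57071·[1 + 0.0664·0.82115/0.24691] = -0.51839 m/s.
|v| = 0.51839 m/s.

0.518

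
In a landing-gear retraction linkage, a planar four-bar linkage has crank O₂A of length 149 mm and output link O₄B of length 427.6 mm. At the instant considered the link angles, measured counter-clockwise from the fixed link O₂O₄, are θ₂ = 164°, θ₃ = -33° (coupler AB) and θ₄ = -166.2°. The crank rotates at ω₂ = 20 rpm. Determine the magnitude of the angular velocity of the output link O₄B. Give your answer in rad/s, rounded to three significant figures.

0.293

ω₂ = 2.094 rad/s (from 20 rpm).
Differentiating the loop-closure r₂e^{iθ₂}+r₃e^{iθ₃}=r₁+r₄e^{iθ₄} gives r₂ω₂e^{iθ₂}+r₃ω₃e^{iθ₃}=r₄ω₄e^{iθ₄}.
Eliminating the other unknown: ω₄ = r₂ω₂ sin(θ₂−θ₃) / [r₄ sin(θ₄−θ₃)].
Numerator sine = -0.29237; denominator sine = -0.72897.
Result = 0.149·2.094·(-0.29237) / (0.4276·(-0.72897)) = +0.29271 rad/s; magnitude 0.29271 rad/s.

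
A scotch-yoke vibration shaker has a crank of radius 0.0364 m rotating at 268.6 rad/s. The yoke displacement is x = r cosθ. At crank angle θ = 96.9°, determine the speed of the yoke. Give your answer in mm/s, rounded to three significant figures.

9710

ω = 268.6 rad/s
x = r cosθ ⇒ ẋ = −rω sinθ.
|v| = rω|sinθ| = 0.0364·268.6·|sin 96.9°| = 9.7062 m/s = 9706.2 mm/s.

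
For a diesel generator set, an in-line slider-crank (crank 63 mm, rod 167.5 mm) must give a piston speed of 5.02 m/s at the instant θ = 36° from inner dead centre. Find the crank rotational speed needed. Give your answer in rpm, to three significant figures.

987

For an in-line slider-crank, |v_piston| = rω|sinθ|·[1 + r cosθ/√(L² − r² sin²θ)].
With r = 0.063 m, L = 0.1675 m, θ = 36°: the bracketed kinematic factor |dx/dθ| = 0.048584 m.
ω = v/|dx/dθ| = 5.02/0.048584 = 103.33 rad/s.
N = 60ω/(2π) = 986.69 rpm.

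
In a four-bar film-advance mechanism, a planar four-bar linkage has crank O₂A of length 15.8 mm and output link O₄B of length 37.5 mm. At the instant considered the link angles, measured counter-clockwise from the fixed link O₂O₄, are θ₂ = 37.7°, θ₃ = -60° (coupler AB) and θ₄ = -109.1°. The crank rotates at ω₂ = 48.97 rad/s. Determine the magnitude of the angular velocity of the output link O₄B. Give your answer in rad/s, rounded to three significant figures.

27.1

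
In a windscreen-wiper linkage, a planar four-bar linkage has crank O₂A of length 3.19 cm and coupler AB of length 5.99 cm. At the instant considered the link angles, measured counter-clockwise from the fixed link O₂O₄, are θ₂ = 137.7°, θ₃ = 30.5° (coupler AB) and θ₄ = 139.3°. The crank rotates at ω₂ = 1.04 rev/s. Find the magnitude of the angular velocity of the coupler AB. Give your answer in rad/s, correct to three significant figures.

0.103

ω₂ = 6.535 rad/s (from 1.04 rev/s).
Differentiating the loop-closure r₂e^{iθ₂}+r₃e^{iθ₃}=r₁+r₄e^{iθ₄} gives r₂ω₂e^{iθ₂}+r₃ω₃e^{iθ₃}=r₄ω₄e^{iθ₄}.
Eliminating the other unknown: ω₃ = r₂ω₂ sin(θ₄−θ₂) / [r₃ sin(θ₃−θ₄)].
Numerator sine = +0.02792; denominator sine = -0.94665.
Result = 0.0319·6.535·(+0.02792) / (0.0599·(-0.94665)) = -0.10264 rad/s; magnitude 0.10264 rad/s.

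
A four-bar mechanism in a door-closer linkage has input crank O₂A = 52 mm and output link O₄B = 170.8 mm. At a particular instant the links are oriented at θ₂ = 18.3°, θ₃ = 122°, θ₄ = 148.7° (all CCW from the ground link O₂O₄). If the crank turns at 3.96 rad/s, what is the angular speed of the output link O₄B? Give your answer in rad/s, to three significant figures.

2.61

ω₂ = 3.96 rad/s
Differentiating the loop-closure r₂e^{iθ₂}+r₃e^{iθ₃}=r₁+r₄e^{iθ₄} gives r₂ω₂e^{iθ₂}+r₃ω₃e^{iθ₃}=r₄ω₄e^{iθ₄}.
Eliminating the other unknown: ω₄ = r₂ω₂ sin(θ₂−θ₃) / [r₄ sin(θ₄−θ₃)].
Numerator sine = -0.97155; denominator sine = +0.44932.
Result = 0.052·3.96·(-0.97155) / (0.1708·(+0.44932)) = -2.6069 rad/s; magnitude 2.6069 rad/s.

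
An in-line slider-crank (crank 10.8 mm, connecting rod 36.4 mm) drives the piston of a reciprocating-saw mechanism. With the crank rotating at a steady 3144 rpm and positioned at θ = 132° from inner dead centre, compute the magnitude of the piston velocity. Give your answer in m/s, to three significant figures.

2.10

ω = 2π·3144/60 = 329.2 rad/s
For an in-line slider-crank, x = r cosθ + √(L² − r² sin²θ), so v = −rω sinθ·[1 + r cosθ/√(L² − r² sin²θ)].
With r = 0.0108 m, L = 0.0364 m, θ = 132°: √(L² − r² sin²θ) = 0.035504 m.
v = −0.0108·329.2·0.74314·[1 + 0.0108·-0.66913/0.035504] = -2.1046 m/s.
|v| = 2.1046 m/s.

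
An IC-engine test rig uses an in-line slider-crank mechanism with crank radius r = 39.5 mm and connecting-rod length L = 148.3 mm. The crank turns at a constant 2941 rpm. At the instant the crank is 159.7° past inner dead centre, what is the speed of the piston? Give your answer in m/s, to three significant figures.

3.16

ω = 2π·2941/60 = 308 rad/s
For an in-line slider-crank, x = r cosθ + √(L² − r² sin²θ), so v = −rω sinθ·[1 + r cosθ/√(L² − r² sin²θ)].
With r = 0.0395 m, L = 0.1483 m, θ = 159.7°: √(L² − r² sin²θ) = 0.14767 m.
v = −0.0395·308·0.34694·[1 + 0.0395·-0.93789/0.14767] = -3.1617 m/s.
|v| = 3.1617 m/s.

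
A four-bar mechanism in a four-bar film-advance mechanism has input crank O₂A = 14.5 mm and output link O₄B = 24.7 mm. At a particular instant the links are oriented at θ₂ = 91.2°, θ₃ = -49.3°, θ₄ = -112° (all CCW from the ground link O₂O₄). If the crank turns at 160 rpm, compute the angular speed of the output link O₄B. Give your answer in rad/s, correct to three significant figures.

ω₂ = 16.76 rad/s (from 160 rpm).
Differentiating the loop-closure r₂e^{iθ₂}+r₃e^{iθ₃}=r₁+r₄e^{iθ₄} gives r₂ω₂e^{iθ₂}+r₃ω₃e^{iθ₃}=r₄ω₄e^{iθ₄}.
Eliminating the other unknown: ω₄ = r₂ω₂ sin(θ₂−θ₃) / [r₄ sin(θ₄−θ₃)].
Numerator sine = +0.63608; denominator sine = -0.88862.
Result = 0.0145·16.76·(+0.63608) / (0.0247·(-0.88862)) = -7.0407 rad/s; magnitude 7.0407 rad/s.

7.04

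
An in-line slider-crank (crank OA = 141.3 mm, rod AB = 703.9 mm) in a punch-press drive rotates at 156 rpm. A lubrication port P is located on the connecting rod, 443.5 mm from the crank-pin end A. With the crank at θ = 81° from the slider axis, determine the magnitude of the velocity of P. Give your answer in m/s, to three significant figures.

2.33

ω = 16.34 rad/s.  Crank-pin speed |V_A| = rω = 2.3083 m/s, perpendicular to OA.
Rod angle: sinφ = −(r/L) sinθ ⇒ φ = -11.436°; ω_rod = −rω cosθ/√(L²−r²sin²θ) = -0.52339 rad/s.
V_P = V_A + ω_rod × AP, with AP = 0.4435 m along the rod.
Components: V_Px = −rω sinθ − a·ω_rod·sinφ = -2.3259 m/s;  V_Py = rω cosθ + a·ω_rod·cosφ = +0.13359 m/s.
|V_P| = √(V_Px² + V_Py²) = 2.3298 m/s.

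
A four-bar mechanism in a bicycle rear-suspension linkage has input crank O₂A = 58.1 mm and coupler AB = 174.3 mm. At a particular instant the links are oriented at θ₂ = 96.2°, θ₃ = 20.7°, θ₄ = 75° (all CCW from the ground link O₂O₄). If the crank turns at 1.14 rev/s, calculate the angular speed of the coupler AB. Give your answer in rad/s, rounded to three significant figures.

ω₂ = 7.163 rad/s (from 1.14 rev/s).
Differentiating the loop-closure r₂e^{iθ₂}+r₃e^{iθ₃}=r₁+r₄e^{iθ₄} gives r₂ω₂e^{iθ₂}+r₃ω₃e^{iθ₃}=r₄ω₄e^{iθ₄}.
Eliminating the other unknown: ω₃ = r₂ω₂ sin(θ₄−θ₂) / [r₃ sin(θ₃−θ₄)].
Numerator sine = -0.36162; denominator sine = -0.81208.
Result = 0.0581·7.163·(-0.36162) / (0.1743·(-0.81208)) = +1.0632 rad/s; magnitude 1.0632 rad/s.

1.06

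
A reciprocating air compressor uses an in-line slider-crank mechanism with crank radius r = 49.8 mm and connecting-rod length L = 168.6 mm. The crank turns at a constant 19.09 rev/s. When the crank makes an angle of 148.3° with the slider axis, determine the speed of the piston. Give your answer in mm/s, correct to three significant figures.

ω = 2π·19.1 = 119.9 rad/s
For an in-line slider-crank, x = r cosθ + √(L² − r² sin²θ), so v = −rω sinθ·[1 + r cosθ/√(L² − r² sin²θ)].
With r = 0.0498 m, L = 0.1686 m, θ = 148.3°: √(L² − r² sin²θ) = 0.16656 m.
v = −0.0498·119.9·0.52547·[1 + 0.0498·-0.85081/0.16656] = -2.3403 m/s.
|v| = 2.3403 m/s = 2340.3 mm/s.

2340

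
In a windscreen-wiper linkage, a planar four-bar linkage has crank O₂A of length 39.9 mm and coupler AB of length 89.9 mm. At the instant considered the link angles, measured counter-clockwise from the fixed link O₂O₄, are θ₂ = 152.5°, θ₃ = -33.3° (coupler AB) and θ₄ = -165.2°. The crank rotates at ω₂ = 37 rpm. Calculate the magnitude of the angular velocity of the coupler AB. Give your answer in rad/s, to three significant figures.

ω₂ = 3.875 rad/s (from 37 rpm).
Differentiating the loop-closure r₂e^{iθ₂}+r₃e^{iθ₃}=r₁+r₄e^{iθ₄} gives r₂ω₂e^{iθ₂}+r₃ω₃e^{iθ₃}=r₄ω₄e^{iθ₄}.
Eliminating the other unknown: ω₃ = r₂ω₂ sin(θ₄−θ₂) / [r₃ sin(θ₃−θ₄)].
Numerator sine = +0.67301; denominator sine = +0.74431.
Result = 0.0399·3.875·(+0.67301) / (0.0899·(+0.74431)) = +1.5549 rad/s; magnitude 1.5549 rad/s.

1.55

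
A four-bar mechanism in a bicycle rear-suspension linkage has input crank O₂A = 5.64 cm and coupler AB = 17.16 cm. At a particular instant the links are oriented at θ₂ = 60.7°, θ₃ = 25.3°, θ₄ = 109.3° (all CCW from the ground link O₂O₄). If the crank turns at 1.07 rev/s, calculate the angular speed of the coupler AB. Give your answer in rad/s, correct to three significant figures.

ω₂ = 6.723 rad/s (from 1.07 rev/s).
Differentiating the loop-closure r₂e^{iθ₂}+r₃e^{iθ₃}=r₁+r₄e^{iθ₄} gives r₂ω₂e^{iθ₂}+r₃ω₃e^{iθ₃}=r₄ω₄e^{iθ₄}.
Eliminating the other unknown: ω₃ = r₂ω₂ sin(θ₄−θ₂) / [r₃ sin(θ₃−θ₄)].
Numerator sine = +0.75011; denominator sine = -0.99452.
Result = 0.0564·6.723·(+0.75011) / (0.1716·(-0.99452)) = -1.6666 rad/s; magnitude 1.6666 rad/s.

1.67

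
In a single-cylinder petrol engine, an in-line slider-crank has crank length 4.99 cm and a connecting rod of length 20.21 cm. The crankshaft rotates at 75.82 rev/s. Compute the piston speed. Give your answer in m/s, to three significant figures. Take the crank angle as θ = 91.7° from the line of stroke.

23.6

ω = 2π·75.8 = 476.4 rad/s
For an in-line slider-crank, x = r cosθ + √(L² − r² sin²θ), so v = −rω sinθ·[1 + r cosθ/√(L² − r² sin²θ)].
With r = 0.0499 m, L = 0.2021 m, θ = 91.7°: √(L² − r² sin²θ) = 0.19585 m.
v = −0.0499·476.4·0.99956·[1 + 0.0499·-0.02967/0.19585] = -23.582 m/s.
|v| = 23.582 m/s.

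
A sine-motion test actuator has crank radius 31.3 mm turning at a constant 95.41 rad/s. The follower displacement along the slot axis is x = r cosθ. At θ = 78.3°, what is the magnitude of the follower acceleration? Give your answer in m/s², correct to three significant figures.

ω = 95.41 rad/s
x = r cosθ ⇒ ẍ = −rω² cosθ (ω constant).
|a| = rω²|cosθ| = 0.0313·(95.41)²·|cos 78.3°| = 57.779 m/s².

57.8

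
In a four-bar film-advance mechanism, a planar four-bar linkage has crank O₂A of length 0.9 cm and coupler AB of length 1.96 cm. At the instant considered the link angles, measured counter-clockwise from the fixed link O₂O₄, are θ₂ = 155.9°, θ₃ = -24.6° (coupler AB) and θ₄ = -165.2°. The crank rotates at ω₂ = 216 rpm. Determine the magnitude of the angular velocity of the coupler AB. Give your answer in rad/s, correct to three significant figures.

10.3

ω₂ = 22.62 rad/s (from 216 rpm).
Differentiating the loop-closure r₂e^{iθ₂}+r₃e^{iθ₃}=r₁+r₄e^{iθ₄} gives r₂ω₂e^{iθ₂}+r₃ω₃e^{iθ₃}=r₄ω₄e^{iθ₄}.
Eliminating the other unknown: ω₃ = r₂ω₂ sin(θ₄−θ₂) / [r₃ sin(θ₃−θ₄)].
Numerator sine = +0.62796; denominator sine = +0.63473.
Result = 0.009·22.62·(+0.62796) / (0.0196·(+0.63473)) = +10.276 rad/s; magnitude 10.276 rad/s.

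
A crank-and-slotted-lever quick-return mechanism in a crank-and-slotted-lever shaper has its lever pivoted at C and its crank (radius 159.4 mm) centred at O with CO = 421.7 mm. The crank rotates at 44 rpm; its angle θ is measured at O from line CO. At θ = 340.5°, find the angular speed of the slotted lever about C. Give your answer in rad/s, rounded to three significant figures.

ω = 4.608 rad/s (from 44 rpm).
Crank pin A relative to C: A = (d + r cosθ, r sinθ); lever angle φ = atan2(r sinθ, d + r cosθ).
Differentiating tanφ: φ̇ = rω(d cosθ + r)/(d² + r² + 2dr cosθ).
d² + r² + 2dr cosθ = |CA|² = 0.329966 m²;  d cosθ + r = +0.55691 m.
|ω_lever| = |0.1594·4.608·+0.55691| / 0.329966 = 1.2396 rad/s.

1.24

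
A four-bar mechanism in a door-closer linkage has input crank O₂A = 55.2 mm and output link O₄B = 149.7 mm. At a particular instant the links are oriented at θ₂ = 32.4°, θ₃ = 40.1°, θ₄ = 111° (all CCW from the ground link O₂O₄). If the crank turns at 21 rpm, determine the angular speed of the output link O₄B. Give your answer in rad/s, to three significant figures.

ω₂ = 2.199 rad/s (from 21 rpm).
Differentiating the loop-closure r₂e^{iθ₂}+r₃e^{iθ₃}=r₁+r₄e^{iθ₄} gives r₂ω₂e^{iθ₂}+r₃ω₃e^{iθ₃}=r₄ω₄e^{iθ₄}.
Eliminating the other unknown: ω₄ = r₂ω₂ sin(θ₂−θ₃) / [r₄ sin(θ₄−θ₃)].
Numerator sine = -0.13399; denominator sine = +0.94495.
Result = 0.0552·2.199·(-0.13399) / (0.1497·(+0.94495)) = -0.11498 rad/s; magnitude 0.11498 rad/s.

0.115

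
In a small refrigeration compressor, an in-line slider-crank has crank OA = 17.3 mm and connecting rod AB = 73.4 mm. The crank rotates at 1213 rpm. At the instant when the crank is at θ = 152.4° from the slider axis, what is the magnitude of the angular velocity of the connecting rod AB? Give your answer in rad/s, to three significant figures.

26.7

ω = 127 rad/s (converted from 1213 rpm).
The rod makes angle φ with the slider axis where L sinφ = r sinθ; differentiating, L cosφ·φ̇ = r ω cosθ.
L cosφ = √(L² − r² sin²θ) = 0.072961 m.
|ω_rod| = r ω |cosθ| / √(L² − r² sin²θ) = 0.0173·127·0.88620/0.072961 = 26.692 rad/s.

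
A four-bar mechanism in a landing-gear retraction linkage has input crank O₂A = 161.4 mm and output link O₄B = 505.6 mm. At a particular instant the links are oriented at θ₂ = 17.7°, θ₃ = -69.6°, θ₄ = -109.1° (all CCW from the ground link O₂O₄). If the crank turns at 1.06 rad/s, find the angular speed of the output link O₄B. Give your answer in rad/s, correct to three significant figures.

ω₂ = 1.06 rad/s
Differentiating the loop-closure r₂e^{iθ₂}+r₃e^{iθ₃}=r₁+r₄e^{iθ₄} gives r₂ω₂e^{iθ₂}+r₃ω₃e^{iθ₃}=r₄ω₄e^{iθ₄}.
Eliminating the other unknown: ω₄ = r₂ω₂ sin(θ₂−θ₃) / [r₄ sin(θ₄−θ₃)].
Numerator sine = +0.99889; denominator sine = -0.63608.
Result = 0.1614·1.06·(+0.99889) / (0.5056·(-0.63608)) = -0.53139 rad/s; magnitude 0.53139 rad/s.

0.531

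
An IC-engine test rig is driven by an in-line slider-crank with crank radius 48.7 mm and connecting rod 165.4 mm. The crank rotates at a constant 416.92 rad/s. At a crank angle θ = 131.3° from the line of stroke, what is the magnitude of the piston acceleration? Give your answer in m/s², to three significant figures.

5860

ω = 416.9 rad/s
x(θ) = r cosθ + √(L² − r² sin²θ); with ω constant, a = ω²·d²x/dθ².
d²x/dθ² = −r cosθ − r²(cos2θ)/√u − r⁴ sin²2θ/(4u^{3/2}),  u = L² − r² sin²θ = 0.0260186 m².
Substituting r = 0.0487 m, L = 0.1654 m, θ = 131.3°: d²x/dθ² = +0.033706 m.
a = ω²·d²x/dθ² = (416.9)²·(+0.033706) = +5858.9 m/s²;  |a| = 5858.9 m/s².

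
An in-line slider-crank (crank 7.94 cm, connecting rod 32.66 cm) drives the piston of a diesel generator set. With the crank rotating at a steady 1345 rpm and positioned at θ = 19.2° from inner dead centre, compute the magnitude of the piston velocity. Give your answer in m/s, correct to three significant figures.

ω = 2π·1345/60 = 140.8 rad/s
For an in-line slider-crank, x = r cosθ + √(L² − r² sin²θ), so v = −rω sinθ·[1 + r cosθ/√(L² − r² sin²θ)].
With r = 0.0794 m, L = 0.3266 m, θ = 19.2°: √(L² − r² sin²θ) = 0.32555 m.
v = −0.0794·140.8·0.32887·[1 + 0.0794·0.94438/0.32555] = -4.5249 m/s.
|v| = 4.5249 m/s.

4.52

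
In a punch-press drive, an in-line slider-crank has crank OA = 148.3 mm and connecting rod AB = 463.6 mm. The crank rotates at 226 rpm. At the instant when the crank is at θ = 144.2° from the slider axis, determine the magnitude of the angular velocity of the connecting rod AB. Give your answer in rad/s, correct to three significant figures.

ω = 23.67 rad/s (converted from 226 rpm).
The rod makes angle φ with the slider axis where L sinφ = r sinθ; differentiating, L cosφ·φ̇ = r ω cosθ.
L cosφ = √(L² − r² sin²θ) = 0.45541 m.
|ω_rod| = r ω |cosθ| / √(L² − r² sin²θ) = 0.1483·23.67·0.81106/0.45541 = 6.2507 rad/s.

6.25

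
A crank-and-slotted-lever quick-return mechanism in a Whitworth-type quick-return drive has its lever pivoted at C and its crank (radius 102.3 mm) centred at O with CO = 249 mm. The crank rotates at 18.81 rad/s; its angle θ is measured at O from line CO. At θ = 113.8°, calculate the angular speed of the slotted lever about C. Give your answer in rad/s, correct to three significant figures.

0.0674

ω = 18.81 rad/s
Crank pin A relative to C: A = (d + r cosθ, r sinθ); lever angle φ = atan2(r sinθ, d + r cosθ).
Differentiating tanφ: φ̇ = rω(d cosθ + r)/(d² + r² + 2dr cosθ).
d² + r² + 2dr cosθ = |CA|² = 0.0519075 m²;  d cosθ + r = +0.0018172 m.
|ω_lever| = |0.1023·18.81·+0.0018172| / 0.0519075 = 0.067366 rad/s.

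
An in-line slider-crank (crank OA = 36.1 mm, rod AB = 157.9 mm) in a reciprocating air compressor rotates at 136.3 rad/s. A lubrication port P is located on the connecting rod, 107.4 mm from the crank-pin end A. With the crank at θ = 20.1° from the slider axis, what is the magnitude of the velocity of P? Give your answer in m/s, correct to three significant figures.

ω = 136.3 rad/s.  Crank-pin speed |V_A| = rω = 4.9204 m/s, perpendicular to OA.
Rod angle: sinφ = −(r/L) sinθ ⇒ φ = -4.506°; ω_rod = −rω cosθ/√(L²−r²sin²θ) = -29.355 rad/s.
V_P = V_A + ω_rod × AP, with AP = 0.1074 m along the rod.
Components: V_Px = −rω sinθ − a·ω_rod·sinφ = -1.9387 m/s;  V_Py = rω cosθ + a·ω_rod·cosφ = +1.4778 m/s.
|V_P| = √(V_Px² + V_Py²) = 2.4377 m/s.

2.44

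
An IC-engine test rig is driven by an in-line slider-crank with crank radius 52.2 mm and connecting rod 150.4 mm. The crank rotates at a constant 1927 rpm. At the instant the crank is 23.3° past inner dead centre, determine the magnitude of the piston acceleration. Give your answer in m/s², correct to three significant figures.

2480

ω = 2π·1927/60 = 201.8 rad/s
x(θ) = r cosθ + √(L² − r² sin²θ); with ω constant, a = ω²·d²x/dθ².
d²x/dθ² = −r cosθ − r²(cos2θ)/√u − r⁴ sin²2θ/(4u^{3/2}),  u = L² − r² sin²θ = 0.0221938 m².
Substituting r = 0.0522 m, L = 0.1504 m, θ = 23.3°: d²x/dθ² = -0.060806 m.
a = ω²·d²x/dθ² = (201.8)²·(-0.060806) = -2476.1 m/s²;  |a| = 2476.1 m/s².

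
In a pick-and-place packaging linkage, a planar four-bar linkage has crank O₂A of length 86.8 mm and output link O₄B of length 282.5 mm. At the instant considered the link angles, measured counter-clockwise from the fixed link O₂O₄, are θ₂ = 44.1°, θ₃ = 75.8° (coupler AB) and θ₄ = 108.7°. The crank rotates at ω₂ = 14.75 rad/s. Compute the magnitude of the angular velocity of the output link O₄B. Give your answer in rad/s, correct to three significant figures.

4.38

ω₂ = 14.75 rad/s
Differentiating the loop-closure r₂e^{iθ₂}+r₃e^{iθ₃}=r₁+r₄e^{iθ₄} gives r₂ω₂e^{iθ₂}+r₃ω₃e^{iθ₃}=r₄ω₄e^{iθ₄}.
Eliminating the other unknown: ω₄ = r₂ω₂ sin(θ₂−θ₃) / [r₄ sin(θ₄−θ₃)].
Numerator sine = -0.52547; denominator sine = +0.54317.
Result = 0.0868·14.75·(-0.52547) / (0.2825·(+0.54317)) = -4.3843 rad/s; magnitude 4.3843 rad/s.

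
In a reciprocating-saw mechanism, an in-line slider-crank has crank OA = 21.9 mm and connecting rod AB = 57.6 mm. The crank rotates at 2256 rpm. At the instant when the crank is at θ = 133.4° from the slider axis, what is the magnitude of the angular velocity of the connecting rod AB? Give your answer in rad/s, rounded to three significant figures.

ω = 236.2 rad/s (converted from 2256 rpm).
The rod makes angle φ with the slider axis where L sinφ = r sinθ; differentiating, L cosφ·φ̇ = r ω cosθ.
L cosφ = √(L² − r² sin²θ) = 0.055359 m.
|ω_rod| = r ω |cosθ| / √(L² − r² sin²θ) = 0.0219·236.2·0.68709/0.055359 = 64.215 rad/s.

64.2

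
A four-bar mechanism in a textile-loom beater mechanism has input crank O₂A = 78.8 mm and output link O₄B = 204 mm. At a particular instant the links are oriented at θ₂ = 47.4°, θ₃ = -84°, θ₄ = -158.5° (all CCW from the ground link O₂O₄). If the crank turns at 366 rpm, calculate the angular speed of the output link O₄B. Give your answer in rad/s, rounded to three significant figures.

11.5

ω₂ = 38.33 rad/s (from 366 rpm).
Differentiating the loop-closure r₂e^{iθ₂}+r₃e^{iθ₃}=r₁+r₄e^{iθ₄} gives r₂ω₂e^{iθ₂}+r₃ω₃e^{iθ₃}=r₄ω₄e^{iθ₄}.
Eliminating the other unknown: ω₄ = r₂ω₂ sin(θ₂−θ₃) / [r₄ sin(θ₄−θ₃)].
Numerator sine = +0.75011; denominator sine = -0.96363.
Result = 0.0788·38.33·(+0.75011) / (0.204·(-0.96363)) = -11.524 rad/s; magnitude 11.524 rad/s.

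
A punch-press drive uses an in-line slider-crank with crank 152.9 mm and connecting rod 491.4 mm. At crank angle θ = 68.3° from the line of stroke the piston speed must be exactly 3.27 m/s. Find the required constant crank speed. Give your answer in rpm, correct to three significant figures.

196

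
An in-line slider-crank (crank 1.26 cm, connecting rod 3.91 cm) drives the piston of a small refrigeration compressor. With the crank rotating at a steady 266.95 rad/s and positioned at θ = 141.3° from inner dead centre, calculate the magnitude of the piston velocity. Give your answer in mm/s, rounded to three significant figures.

1560

ω = 266.9 rad/s
For an in-line slider-crank, x = r cosθ + √(L² − r² sin²θ), so v = −rω sinθ·[1 + r cosθ/√(L² − r² sin²θ)].
With r = 0.0126 m, L = 0.0391 m, θ = 141.3°: √(L² − r² sin²θ) = 0.038298 m.
v = −0.0126·266.9·0.62524·[1 + 0.0126·-0.78043/0.038298] = -1.5631 m/s.
|v| = 1.5631 m/s = 1563.1 mm/s.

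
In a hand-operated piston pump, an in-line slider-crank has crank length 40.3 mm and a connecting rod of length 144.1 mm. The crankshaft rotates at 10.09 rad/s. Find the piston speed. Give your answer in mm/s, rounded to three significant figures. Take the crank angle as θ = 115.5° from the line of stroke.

ω = 10.09 rad/s
For an in-line slider-crank, x = r cosθ + √(L² − r² sin²θ), so v = −rω sinθ·[1 + r cosθ/√(L² − r² sin²θ)].
With r = 0.0403 m, L = 0.1441 m, θ = 115.5°: √(L² − r² sin²θ) = 0.13943 m.
v = −0.0403·10.09·0.90259·[1 + 0.0403·-0.43051/0.13943] = -0.32135 m/s.
|v| = 0.32135 m/s = 321.35 mm/s.

321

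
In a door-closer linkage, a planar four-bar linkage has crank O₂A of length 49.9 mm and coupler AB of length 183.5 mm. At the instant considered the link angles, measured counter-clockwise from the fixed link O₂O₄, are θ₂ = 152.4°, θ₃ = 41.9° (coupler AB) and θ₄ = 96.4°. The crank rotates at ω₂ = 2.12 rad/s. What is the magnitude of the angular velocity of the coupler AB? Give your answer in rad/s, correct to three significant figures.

0.587

ω₂ = 2.12 rad/s
Differentiating the loop-closure r₂e^{iθ₂}+r₃e^{iθ₃}=r₁+r₄e^{iθ₄} gives r₂ω₂e^{iθ₂}+r₃ω₃e^{iθ₃}=r₄ω₄e^{iθ₄}.
Eliminating the other unknown: ω₃ = r₂ω₂ sin(θ₄−θ₂) / [r₃ sin(θ₃−θ₄)].
Numerator sine = -0.82904; denominator sine = -0.81412.
Result = 0.0499·2.12·(-0.82904) / (0.1835·(-0.81412)) = +0.58707 rad/s; magnitude 0.58707 rad/s.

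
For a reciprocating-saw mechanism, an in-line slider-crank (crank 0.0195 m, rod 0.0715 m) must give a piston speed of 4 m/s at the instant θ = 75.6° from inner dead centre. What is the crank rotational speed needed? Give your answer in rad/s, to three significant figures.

198

For an in-line slider-crank, |v_piston| = rω|sinθ|·[1 + r cosθ/√(L² − r² sin²θ)].
With r = 0.0195 m, L = 0.0715 m, θ = 75.6°: the bracketed kinematic factor |dx/dθ| = 0.020216 m.
ω = v/|dx/dθ| = 4/0.020216 = 197.87 rad/s.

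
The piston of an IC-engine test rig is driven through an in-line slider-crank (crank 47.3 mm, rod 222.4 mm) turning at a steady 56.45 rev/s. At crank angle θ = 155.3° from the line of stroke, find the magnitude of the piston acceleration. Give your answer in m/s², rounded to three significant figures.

4570

ω = 2π·56.5 = 354.7 rad/s
x(θ) = r cosθ + √(L² − r² sin²θ); with ω constant, a = ω²·d²x/dθ².
d²x/dθ² = −r cosθ − r²(cos2θ)/√u − r⁴ sin²2θ/(4u^{3/2}),  u = L² − r² sin²θ = 0.0490711 m².
Substituting r = 0.0473 m, L = 0.2224 m, θ = 155.3°: d²x/dθ² = +0.036333 m.
a = ω²·d²x/dθ² = (354.7)²·(+0.036333) = +4570.8 m/s²;  |a| = 4570.8 m/s².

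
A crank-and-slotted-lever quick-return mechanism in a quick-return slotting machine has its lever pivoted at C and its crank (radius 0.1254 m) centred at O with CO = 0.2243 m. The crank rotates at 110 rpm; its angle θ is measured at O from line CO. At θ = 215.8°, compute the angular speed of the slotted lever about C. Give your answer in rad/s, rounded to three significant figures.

ω = 11.52 rad/s (from 110 rpm).
Crank pin A relative to C: A = (d + r cosθ, r sinθ); lever angle φ = atan2(r sinθ, d + r cosθ).
Differentiating tanφ: φ̇ = rω(d cosθ + r)/(d² + r² + 2dr cosθ).
d² + r² + 2dr cosθ = |CA|² = 0.0204097 m²;  d cosθ + r = -0.056522 m.
|ω_lever| = |0.1254·11.52·-0.056522| / 0.0204097 = 4.0003 rad/s.

4.00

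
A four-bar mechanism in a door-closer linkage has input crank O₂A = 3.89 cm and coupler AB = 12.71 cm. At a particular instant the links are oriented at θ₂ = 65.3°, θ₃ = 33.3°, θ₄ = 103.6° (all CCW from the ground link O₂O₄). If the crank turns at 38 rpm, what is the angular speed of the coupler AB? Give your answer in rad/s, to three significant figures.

0.802

ω₂ = 3.979 rad/s (from 38 rpm).
Differentiating the loop-closure r₂e^{iθ₂}+r₃e^{iθ₃}=r₁+r₄e^{iθ₄} gives r₂ω₂e^{iθ₂}+r₃ω₃e^{iθ₃}=r₄ω₄e^{iθ₄}.
Eliminating the other unknown: ω₃ = r₂ω₂ sin(θ₄−θ₂) / [r₃ sin(θ₃−θ₄)].
Numerator sine = +0.61978; denominator sine = -0.94147.
Result = 0.0389·3.979·(+0.61978) / (0.1271·(-0.94147)) = -0.80176 rad/s; magnitude 0.80176 rad/s.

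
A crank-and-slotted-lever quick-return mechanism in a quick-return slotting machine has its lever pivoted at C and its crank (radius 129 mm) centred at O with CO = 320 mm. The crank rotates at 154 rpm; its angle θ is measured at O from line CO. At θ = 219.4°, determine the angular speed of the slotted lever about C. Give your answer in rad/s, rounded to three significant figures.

ω = 16.13 rad/s (from 154 rpm).
Crank pin A relative to C: A = (d + r cosθ, r sinθ); lever angle φ = atan2(r sinθ, d + r cosθ).
Differentiating tanφ: φ̇ = rω(d cosθ + r)/(d² + r² + 2dr cosθ).
d² + r² + 2dr cosθ = |CA|² = 0.0552441 m²;  d cosθ + r = -0.11827 m.
|ω_lever| = |0.129·16.13·-0.11827| / 0.0552441 = 4.4539 rad/s.

4.45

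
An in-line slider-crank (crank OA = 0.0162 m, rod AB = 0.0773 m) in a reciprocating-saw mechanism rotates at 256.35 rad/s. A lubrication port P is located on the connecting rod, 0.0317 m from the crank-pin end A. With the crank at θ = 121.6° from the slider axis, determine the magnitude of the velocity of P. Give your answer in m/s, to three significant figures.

ω = 256.4 rad/s.  Crank-pin speed |V_A| = rω = 4.1529 m/s, perpendicular to OA.
Rod angle: sinφ = −(r/L) sinθ ⇒ φ = -10.282°; ω_rod = −rω cosθ/√(L²−r²sin²θ) = +28.61 rad/s.
V_P = V_A + ω_rod × AP, with AP = 0.0317 m along the rod.
Components: V_Px = −rω sinθ − a·ω_rod·sinφ = -3.3752 m/s;  V_Py = rω cosθ + a·ω_rod·cosφ = -1.2837 m/s.
|V_P| = √(V_Px² + V_Py²) = 3.6111 m/s.

3.61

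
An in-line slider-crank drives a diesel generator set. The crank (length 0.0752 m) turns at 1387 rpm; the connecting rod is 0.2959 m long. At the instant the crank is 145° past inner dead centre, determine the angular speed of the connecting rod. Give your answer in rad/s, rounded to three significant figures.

30.6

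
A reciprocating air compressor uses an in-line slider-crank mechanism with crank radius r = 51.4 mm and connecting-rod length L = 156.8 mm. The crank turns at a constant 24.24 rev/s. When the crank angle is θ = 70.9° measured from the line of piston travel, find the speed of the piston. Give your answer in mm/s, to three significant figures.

8230

ω = 2π·24.2 = 152.3 rad/s
For an in-line slider-crank, x = r cosθ + √(L² − r² sin²θ), so v = −rω sinθ·[1 + r cosθ/√(L² − r² sin²θ)].
With r = 0.0514 m, L = 0.1568 m, θ = 70.9°: √(L² − r² sin²θ) = 0.14909 m.
v = −0.0514·152.3·0.94495·[1 + 0.0514·0.32722/0.14909] = -8.232 m/s.
|v| = 8.232 m/s = 8232 mm/s.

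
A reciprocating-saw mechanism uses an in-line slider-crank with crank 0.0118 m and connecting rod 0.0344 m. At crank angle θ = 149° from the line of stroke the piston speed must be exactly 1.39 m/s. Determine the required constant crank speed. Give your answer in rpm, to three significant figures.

For an in-line slider-crank, |v_piston| = rω|sinθ|·[1 + r cosθ/√(L² − r² sin²θ)].
With r = 0.0118 m, L = 0.0344 m, θ = 149°: the bracketed kinematic factor |dx/dθ| = 0.0042619 m.
ω = v/|dx/dθ| = 1.39/0.0042619 = 326.14 rad/s.
N = 60ω/(2π) = 3114.4 rpm.

3110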